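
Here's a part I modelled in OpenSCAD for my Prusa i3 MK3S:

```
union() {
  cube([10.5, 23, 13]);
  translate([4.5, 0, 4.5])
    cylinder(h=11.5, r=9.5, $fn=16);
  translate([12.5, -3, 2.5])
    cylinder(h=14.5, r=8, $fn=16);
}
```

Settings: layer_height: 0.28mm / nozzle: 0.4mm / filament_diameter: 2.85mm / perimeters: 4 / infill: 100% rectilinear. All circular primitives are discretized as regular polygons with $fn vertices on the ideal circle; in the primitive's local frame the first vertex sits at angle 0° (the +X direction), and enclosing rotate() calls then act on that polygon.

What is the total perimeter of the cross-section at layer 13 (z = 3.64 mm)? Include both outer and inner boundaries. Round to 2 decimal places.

At z = 3.64 mm: the cube (footprint 10.5×23) is included at this height (perimeter 67.00 mm); the cylinder at (4.5, 0) is absent (z outside [4.5, 16]); the cylinder at (12.5, -3): section is a regular 16-gon, circumradius r=8 (perimeter = 2·16·8.000·sin(180°/16) = 49.94 mm); Taking the union: the regions partially overlap (shared area 16.28 mm²), so the edge portions inside another operand are dropped and the merged outline is re-measured after clipping — boundary = 99.55 mm. Overall, the cross-section is a single solid region. Total boundary length (outer) = 99.55 mm.

99.55 mm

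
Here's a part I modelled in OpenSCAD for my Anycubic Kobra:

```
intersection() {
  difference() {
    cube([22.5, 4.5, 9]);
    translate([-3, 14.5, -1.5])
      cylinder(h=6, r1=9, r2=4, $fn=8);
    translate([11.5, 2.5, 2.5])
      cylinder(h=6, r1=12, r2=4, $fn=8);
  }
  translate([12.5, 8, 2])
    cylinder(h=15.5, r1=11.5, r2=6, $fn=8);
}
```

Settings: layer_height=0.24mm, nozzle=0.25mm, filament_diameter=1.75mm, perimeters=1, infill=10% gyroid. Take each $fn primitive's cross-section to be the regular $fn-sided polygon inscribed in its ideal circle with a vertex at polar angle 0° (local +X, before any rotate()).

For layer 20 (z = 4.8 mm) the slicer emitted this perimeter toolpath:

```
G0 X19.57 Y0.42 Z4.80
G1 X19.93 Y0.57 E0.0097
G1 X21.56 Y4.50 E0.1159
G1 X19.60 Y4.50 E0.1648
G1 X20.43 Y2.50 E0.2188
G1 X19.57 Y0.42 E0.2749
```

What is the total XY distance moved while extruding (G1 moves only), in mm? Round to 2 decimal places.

Sum the Euclidean lengths of each G1 segment: total = 11.02 mm.

11.02 mm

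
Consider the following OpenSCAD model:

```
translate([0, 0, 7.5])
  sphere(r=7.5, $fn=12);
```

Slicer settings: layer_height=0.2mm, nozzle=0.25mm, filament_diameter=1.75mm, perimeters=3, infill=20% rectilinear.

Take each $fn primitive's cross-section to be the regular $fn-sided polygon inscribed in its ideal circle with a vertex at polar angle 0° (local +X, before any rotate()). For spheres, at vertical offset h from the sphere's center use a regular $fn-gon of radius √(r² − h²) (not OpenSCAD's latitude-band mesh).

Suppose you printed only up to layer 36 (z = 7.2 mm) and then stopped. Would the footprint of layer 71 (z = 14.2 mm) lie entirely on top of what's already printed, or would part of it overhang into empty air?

Compare the two slices. At z = 7.2: the r=7.5 sphere slices to a regular 12-gon of circumradius 7.494 (√(r²−h²) with h=0.3 from center) (area = (12/2)·7.494²·sin(360°/12) = 168.48 mm²). At z = 14.2: the sphere: section is a regular 12-gon, circumradius = √(r²−h²) = √(7.5²−6.7²) = 3.370 (area = (12/2)·3.370²·sin(360°/12) = 34.08 mm²). Checking containment: the cross-section at z = 14.2 is a subset of the cross-section at z = 7.2.

entirely on top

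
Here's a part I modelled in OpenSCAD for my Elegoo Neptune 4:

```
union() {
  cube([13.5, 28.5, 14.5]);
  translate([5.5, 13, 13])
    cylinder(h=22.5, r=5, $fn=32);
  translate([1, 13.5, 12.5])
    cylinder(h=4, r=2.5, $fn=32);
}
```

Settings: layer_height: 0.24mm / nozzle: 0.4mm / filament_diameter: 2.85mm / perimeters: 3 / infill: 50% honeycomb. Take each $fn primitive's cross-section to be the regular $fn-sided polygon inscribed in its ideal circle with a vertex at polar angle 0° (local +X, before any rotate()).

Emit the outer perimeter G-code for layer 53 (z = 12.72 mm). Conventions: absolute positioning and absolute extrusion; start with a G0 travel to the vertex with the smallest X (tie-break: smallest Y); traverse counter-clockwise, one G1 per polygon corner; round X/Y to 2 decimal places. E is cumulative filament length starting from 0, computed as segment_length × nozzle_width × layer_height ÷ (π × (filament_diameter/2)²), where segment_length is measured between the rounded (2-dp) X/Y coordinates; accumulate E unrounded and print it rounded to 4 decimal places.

At z = 12.72 mm: the cube is present — its section is the full 13.5×28.5 rectangle; the cylinder at (5.5, 13) is absent (z outside [13, 35.5]); the r=2.5 cylinder at (1, 13.5) gives a regular 32-gon of circumradius 2.5 (constant along its height); Merging all regions: the regions partially overlap (shared area 14.60 mm²), so overlapping operands fuse into one piece — 1 connected region. The outline is a single polygon with 17 vertices. Extrusion per mm of travel: 0.4 × 0.24 / (π × 1.425²) = 0.015048. Accumulating E over each segment gives final E = 1.2823.

G0 X-1.50 Y13.50 Z12.72
G1 X-1.45 Y13.01 E0.0074
G1 X-1.31 Y12.54 E0.0148
G1 X-1.08 Y12.11 E0.0221
G1 X-0.77 Y11.73 E0.0295
G1 X-0.39 Y11.42 E0.0369
G1 X0.00 Y11.21 E0.0436
G1 X0.00 Y0.00 E0.2122
G1 X13.50 Y0.00 E0.4154
G1 X13.50 Y28.50 E0.8443
G1 X0.00 Y28.50 E1.0474
G1 X0.00 Y15.79 E1.2387
G1 X-0.39 Y15.58 E1.2454
G1 X-0.77 Y15.27 E1.2527
G1 X-1.08 Y14.89 E1.2601
G1 X-1.31 Y14.46 E1.2675
G1 X-1.45 Y13.99 E1.2748
G1 X-1.50 Y13.50 E1.2823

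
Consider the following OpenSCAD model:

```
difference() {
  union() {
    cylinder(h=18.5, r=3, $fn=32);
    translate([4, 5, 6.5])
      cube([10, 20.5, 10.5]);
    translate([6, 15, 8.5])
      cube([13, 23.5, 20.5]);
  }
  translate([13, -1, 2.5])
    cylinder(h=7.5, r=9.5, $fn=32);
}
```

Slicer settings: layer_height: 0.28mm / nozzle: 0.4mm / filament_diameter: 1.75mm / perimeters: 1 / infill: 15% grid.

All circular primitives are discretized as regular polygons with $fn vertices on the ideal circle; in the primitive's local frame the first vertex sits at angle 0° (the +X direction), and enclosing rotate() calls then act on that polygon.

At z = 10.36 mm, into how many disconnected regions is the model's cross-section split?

2

At z = 10.36 mm: the r=3 cylinder contributes a regular 32-gon of circumradius 3; the cube at (4, 5) (footprint 10×20.5) is included at this height; the 13×23.5 cube at (6, 15) contributes its full rectangle; Combining (union): the regions partially overlap (shared area 84.00 mm²), so overlapping operands fuse into one piece — 2 connected regions; the cylinder at (13, -1) is not intersected at this z (z outside [2.5, 10]); Taking the first minus the rest: none of the subtracted shapes is present at this height, so that combined region is unchanged — 2 connected regions. The result has 2 disconnected regions.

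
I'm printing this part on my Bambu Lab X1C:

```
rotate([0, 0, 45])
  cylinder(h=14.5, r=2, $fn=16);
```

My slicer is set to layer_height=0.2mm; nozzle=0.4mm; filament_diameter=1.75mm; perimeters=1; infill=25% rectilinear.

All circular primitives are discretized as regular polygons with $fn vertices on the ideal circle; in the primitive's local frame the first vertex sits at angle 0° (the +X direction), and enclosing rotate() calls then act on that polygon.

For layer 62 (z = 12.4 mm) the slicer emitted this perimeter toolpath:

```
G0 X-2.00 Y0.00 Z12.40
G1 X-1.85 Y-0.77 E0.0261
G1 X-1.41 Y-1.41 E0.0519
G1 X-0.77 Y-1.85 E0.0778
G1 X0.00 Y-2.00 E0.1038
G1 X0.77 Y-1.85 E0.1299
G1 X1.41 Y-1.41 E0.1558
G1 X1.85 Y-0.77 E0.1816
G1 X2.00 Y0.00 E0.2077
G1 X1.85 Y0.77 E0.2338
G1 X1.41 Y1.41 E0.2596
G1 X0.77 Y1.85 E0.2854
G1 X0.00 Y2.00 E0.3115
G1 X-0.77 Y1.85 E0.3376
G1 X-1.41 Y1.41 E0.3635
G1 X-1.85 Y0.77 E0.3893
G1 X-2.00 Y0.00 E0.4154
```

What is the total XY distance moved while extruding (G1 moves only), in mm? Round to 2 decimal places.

12.49 mm

Sum the Euclidean lengths of each G1 segment: total = 12.49 mm.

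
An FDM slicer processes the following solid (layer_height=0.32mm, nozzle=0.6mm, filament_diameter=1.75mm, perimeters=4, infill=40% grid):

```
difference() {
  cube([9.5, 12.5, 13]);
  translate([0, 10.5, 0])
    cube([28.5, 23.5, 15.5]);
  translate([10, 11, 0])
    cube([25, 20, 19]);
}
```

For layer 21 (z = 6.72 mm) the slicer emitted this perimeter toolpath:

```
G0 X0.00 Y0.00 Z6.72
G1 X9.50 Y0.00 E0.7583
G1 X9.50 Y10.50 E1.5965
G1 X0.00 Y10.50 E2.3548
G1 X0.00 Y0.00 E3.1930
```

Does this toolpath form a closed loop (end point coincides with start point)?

Start point (G0): (0.00, 0.00). End point (last G1): the path returns to the start — closed.

yes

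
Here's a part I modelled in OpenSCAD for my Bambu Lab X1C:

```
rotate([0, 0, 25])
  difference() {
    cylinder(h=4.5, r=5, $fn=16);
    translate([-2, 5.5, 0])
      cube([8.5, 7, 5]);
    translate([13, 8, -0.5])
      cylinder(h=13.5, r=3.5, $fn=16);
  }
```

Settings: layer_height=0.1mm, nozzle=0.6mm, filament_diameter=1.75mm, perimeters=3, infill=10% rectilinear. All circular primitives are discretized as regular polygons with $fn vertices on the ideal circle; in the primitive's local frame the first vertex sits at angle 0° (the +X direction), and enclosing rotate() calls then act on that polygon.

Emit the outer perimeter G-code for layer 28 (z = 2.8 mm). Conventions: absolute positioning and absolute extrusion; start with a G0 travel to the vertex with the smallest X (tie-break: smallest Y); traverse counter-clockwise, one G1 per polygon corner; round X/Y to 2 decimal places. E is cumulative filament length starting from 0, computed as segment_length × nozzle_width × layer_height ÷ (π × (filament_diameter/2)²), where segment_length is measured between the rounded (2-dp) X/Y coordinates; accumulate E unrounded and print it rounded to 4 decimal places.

At z = 2.8 mm: the r=5 cylinder gives a regular 16-gon of circumradius 5 (constant along its height); the cube at (-2, 5.5) (footprint 8.5×7) is included at this height; the r=3.5 cylinder at (13, 8) gives a regular 16-gon of circumradius 3.5 (constant along its height); Taking the first minus the rest: starting from the r=5 cylinder, the 8.5×7 cube at (-2, 5.5) misses the remaining region (no effect); the r=3.5 cylinder at (13, 8) misses the remaining region (no effect) — 1 connected region; (rotated 25° about Z; rotation is an isometry so areas/perimeters/island counts are preserved). The outline is a single polygon with 16 vertices. Extrusion per mm of travel: 0.6 × 0.1 / (π × 0.875²) = 0.024945. Accumulating E over each segment gives final E = 0.7789.

G0 X-5.00 Y-0.22 Z2.80
G1 X-4.53 Y-2.11 E0.0486
G1 X-3.38 Y-3.69 E0.0973
G1 X-1.71 Y-4.70 E0.1460
G1 X0.22 Y-5.00 E0.1947
G1 X2.11 Y-4.53 E0.2433
G1 X3.69 Y-3.38 E0.2921
G1 X4.70 Y-1.71 E0.3408
G1 X5.00 Y0.22 E0.3895
G1 X4.53 Y2.11 E0.4381
G1 X3.38 Y3.69 E0.4868
G1 X1.71 Y4.70 E0.5355
G1 X-0.22 Y5.00 E0.5842
G1 X-2.11 Y4.53 E0.6328
G1 X-3.69 Y3.38 E0.6815
G1 X-4.70 Y1.71 E0.7302
G1 X-5.00 Y-0.22 E0.7789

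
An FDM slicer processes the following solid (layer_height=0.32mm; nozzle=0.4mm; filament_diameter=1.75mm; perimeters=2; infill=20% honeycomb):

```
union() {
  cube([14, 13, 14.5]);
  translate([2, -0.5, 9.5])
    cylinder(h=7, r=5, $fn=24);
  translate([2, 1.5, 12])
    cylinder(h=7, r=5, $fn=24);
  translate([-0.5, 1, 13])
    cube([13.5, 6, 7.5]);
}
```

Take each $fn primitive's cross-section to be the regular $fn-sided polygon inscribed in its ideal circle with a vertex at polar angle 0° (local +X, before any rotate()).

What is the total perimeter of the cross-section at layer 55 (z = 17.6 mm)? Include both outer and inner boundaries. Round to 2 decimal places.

47.12 mm

At z = 17.6 mm: the cube is not intersected at this z (z outside [0, 14.5]); the cylinder at (2, -0.5) is not intersected at this z (z outside [9.5, 16.5]); the r=5 cylinder at (2, 1.5) gives a regular 24-gon of circumradius 5 (constant along its height) (perimeter = 2·24·5.000·sin(180°/24) = 31.33 mm); the 13.5×6 cube at (-0.5, 1) contributes its full rectangle (perimeter 39.00 mm); Merging all regions: the regions partially overlap (shared area 35.03 mm²), so the edge portions inside another operand are dropped and the merged outline is re-measured after clipping — boundary = 47.12 mm. Overall, the cross-section is a single solid region. Total boundary length (outer) = 47.12 mm.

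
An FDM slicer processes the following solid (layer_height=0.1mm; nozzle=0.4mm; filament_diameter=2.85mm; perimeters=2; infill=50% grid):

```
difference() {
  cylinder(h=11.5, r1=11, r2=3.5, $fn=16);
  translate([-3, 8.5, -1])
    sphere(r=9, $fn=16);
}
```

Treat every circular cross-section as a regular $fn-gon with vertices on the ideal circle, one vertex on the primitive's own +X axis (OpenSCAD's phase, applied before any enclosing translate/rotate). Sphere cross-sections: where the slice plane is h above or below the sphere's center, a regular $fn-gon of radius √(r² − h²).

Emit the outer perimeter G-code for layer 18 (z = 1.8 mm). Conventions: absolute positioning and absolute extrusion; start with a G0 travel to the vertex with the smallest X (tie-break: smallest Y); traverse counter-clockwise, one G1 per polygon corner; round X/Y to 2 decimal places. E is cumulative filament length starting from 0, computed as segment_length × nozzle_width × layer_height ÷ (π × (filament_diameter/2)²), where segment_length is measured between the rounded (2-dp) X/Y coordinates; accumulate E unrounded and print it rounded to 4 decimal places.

G0 X-9.83 Y0.00 Z1.80
G1 X-9.08 Y-3.76 E0.0240
G1 X-6.95 Y-6.95 E0.0481
G1 X-3.76 Y-9.08 E0.0721
G1 X0.00 Y-9.83 E0.0962
G1 X3.76 Y-9.08 E0.1202
G1 X6.95 Y-6.95 E0.1443
G1 X9.08 Y-3.76 E0.1683
G1 X9.83 Y0.00 E0.1924
G1 X9.08 Y3.76 E0.2164
G1 X6.95 Y6.95 E0.2405
G1 X5.44 Y7.95 E0.2518
G1 X4.90 Y5.23 E0.2692
G1 X3.05 Y2.45 E0.2901
G1 X0.27 Y0.60 E0.3111
G1 X-3.00 Y-0.05 E0.3320
G1 X-6.27 Y0.60 E0.3529
G1 X-9.05 Y2.45 E0.3738
G1 X-9.27 Y2.79 E0.3764
G1 X-9.83 Y0.00 E0.3942

At z = 1.8 mm: the cone: at t=0.157 of its height the radius interpolates to r₁+(r₂−r₁)t = 9.826, giving a regular 16-gon of that circumradius; the r=9 sphere at (-3, 8.5) contributes a regular 16-gon of circumradius √(9²−2.8²) = 8.553; After the difference (first − rest): starting from the cone, the r=9 sphere at (-3, 8.5) partially overlaps it — only the 101.49 mm² overlap (of its 223.98 mm²) is removed, clipping the outline — 1 connected region. The outline is a single polygon with 19 vertices. Extrusion per mm of travel: 0.4 × 0.1 / (π × 1.425²) = 0.006270. Accumulating E over each segment gives final E = 0.3942.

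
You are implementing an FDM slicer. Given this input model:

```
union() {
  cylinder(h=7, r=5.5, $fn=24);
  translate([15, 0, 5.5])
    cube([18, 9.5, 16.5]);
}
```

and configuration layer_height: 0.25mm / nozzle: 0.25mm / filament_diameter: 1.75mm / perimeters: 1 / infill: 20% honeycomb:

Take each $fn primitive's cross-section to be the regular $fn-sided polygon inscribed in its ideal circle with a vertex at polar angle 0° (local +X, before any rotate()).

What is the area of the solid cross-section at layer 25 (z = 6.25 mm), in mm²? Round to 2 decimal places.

264.95 mm²

At z = 6.25 mm: the r=5.5 cylinder contributes a regular 24-gon of circumradius 5.5 (area = (24/2)·5.500²·sin(360°/24) = 93.95 mm²); the cube at (15, 0) (footprint 18×9.5) is included at this height (area 171.00 mm²); Merging all regions: the 2 present regions are separate (no shared area or edge), so areas and boundary lengths simply add and each stays a separate island — area = 264.95 mm². Overall, the cross-section has 2 separate islands. Net area = 264.95 mm².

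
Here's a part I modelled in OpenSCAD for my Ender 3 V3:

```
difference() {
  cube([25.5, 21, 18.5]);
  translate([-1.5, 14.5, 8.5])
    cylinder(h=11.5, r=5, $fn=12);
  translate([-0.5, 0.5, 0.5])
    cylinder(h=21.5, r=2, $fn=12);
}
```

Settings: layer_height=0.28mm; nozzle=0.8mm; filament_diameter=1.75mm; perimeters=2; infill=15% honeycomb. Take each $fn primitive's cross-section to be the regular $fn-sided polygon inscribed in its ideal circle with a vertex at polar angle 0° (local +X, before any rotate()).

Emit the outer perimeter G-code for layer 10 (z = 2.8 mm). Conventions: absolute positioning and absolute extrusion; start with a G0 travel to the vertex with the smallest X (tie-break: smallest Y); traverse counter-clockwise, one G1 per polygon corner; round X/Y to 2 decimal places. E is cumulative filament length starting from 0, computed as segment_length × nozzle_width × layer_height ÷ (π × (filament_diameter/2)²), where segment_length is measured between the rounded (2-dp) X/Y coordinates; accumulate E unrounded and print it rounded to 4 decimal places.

G0 X0.00 Y2.37 Z2.80
G1 X0.50 Y2.23 E0.0484
G1 X1.23 Y1.50 E0.1445
G1 X1.50 Y0.50 E0.2410
G1 X1.37 Y0.00 E0.2891
G1 X25.50 Y0.00 E2.5363
G1 X25.50 Y21.00 E4.4920
G1 X0.00 Y21.00 E6.8667
G1 X0.00 Y2.37 E8.6017

At z = 2.8 mm: the cube (footprint 25.5×21) is included at this height; the cylinder at (-1.5, 14.5) does not reach this height (z outside [8.5, 20]); the cylinder at (-0.5, 0.5): section is a regular 12-gon, circumradius r=2; After the difference (first − rest): starting from the 25.5×21 cube, the r=2 cylinder at (-0.5, 0.5) partially overlaps it — only the 2.75 mm² overlap (of its 12.00 mm²) is removed, clipping the outline — 1 connected region. The outline is a single polygon with 8 vertices. Extrusion per mm of travel: 0.8 × 0.28 / (π × 0.875²) = 0.093128. Accumulating E over each segment gives final E = 8.6017.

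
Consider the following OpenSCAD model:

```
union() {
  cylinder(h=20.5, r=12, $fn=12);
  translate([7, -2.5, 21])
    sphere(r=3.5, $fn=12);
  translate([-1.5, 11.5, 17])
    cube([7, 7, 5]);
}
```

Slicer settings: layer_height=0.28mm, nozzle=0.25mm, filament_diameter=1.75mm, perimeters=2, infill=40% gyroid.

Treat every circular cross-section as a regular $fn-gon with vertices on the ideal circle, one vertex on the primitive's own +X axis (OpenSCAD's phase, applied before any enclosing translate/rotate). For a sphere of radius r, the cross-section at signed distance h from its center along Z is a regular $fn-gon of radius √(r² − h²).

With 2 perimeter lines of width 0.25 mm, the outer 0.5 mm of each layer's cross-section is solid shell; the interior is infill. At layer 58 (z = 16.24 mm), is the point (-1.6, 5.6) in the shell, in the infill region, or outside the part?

At z = 16.24 mm: the r=12 cylinder contributes a regular 12-gon of circumradius 12; the sphere at (7, -2.5) does not reach this height (|z−center|=4.760 > r=3.5); the cube at (-1.5, 11.5) does not reach this height (z outside [17, 22]); Taking the union: only the r=12 cylinder is present, so the union is just that shape — 1 connected region. Overall, the cross-section is a single solid region. The nearest boundary edge runs (0.00, 12.00)→(-6.00, 10.39); distance from the point to it = 5.77 mm. The point is inside the cross-section and 5.77 mm from the nearest boundary — more than the 0.5 mm shell width (2 × 0.25), so it's in the infill interior.

infill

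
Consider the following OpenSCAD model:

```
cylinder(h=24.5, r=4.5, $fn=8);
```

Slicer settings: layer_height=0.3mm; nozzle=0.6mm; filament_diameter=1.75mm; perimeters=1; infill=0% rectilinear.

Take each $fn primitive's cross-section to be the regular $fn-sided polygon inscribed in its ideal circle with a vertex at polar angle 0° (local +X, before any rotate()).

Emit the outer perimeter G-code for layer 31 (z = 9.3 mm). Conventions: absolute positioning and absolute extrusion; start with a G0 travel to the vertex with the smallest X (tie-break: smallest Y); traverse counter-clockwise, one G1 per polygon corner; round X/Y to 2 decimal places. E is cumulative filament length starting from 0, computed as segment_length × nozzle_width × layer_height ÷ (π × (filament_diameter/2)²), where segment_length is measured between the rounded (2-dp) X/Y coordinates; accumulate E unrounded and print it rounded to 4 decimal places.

G0 X-4.50 Y0.00 Z9.30
G1 X-3.18 Y-3.18 E0.2577
G1 X0.00 Y-4.50 E0.5153
G1 X3.18 Y-3.18 E0.7730
G1 X4.50 Y0.00 E1.0307
G1 X3.18 Y3.18 E1.2883
G1 X0.00 Y4.50 E1.5460
G1 X-3.18 Y3.18 E1.8036
G1 X-4.50 Y0.00 E2.0613

At z = 9.3 mm: the r=4.5 cylinder gives a regular 8-gon of circumradius 4.5 (constant along its height). The outline is a single polygon with 8 vertices. Extrusion per mm of travel: 0.6 × 0.3 / (π × 0.875²) = 0.074835. Accumulating E over each segment gives final E = 2.0613.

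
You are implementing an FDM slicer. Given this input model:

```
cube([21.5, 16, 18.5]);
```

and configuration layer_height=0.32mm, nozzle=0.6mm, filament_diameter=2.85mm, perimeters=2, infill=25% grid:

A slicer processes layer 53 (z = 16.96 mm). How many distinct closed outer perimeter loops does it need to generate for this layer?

1

At z = 16.96 mm: the cube (footprint 21.5×16) is included at this height. The result has 1 disconnected region.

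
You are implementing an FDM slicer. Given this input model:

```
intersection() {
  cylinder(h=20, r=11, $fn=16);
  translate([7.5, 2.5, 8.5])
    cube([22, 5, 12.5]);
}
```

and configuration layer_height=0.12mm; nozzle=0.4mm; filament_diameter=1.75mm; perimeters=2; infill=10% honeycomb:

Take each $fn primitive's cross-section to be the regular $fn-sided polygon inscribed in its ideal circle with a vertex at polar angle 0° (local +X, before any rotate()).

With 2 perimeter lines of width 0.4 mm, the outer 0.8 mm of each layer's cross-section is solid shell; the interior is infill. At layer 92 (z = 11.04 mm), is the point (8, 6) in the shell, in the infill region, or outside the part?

shell

At z = 11.04 mm: the r=11 cylinder contributes a regular 16-gon of circumradius 11; the cube at (7.5, 2.5) is present — its section is the full 22×5 rectangle; After intersecting: the 22×5 cube at (7.5, 2.5) partially overlaps the r=11 cylinder; clipping to the common part keeps 9.99 mm² — 1 connected region. Overall, the cross-section is a single solid region. The nearest boundary edge runs (7.50, 2.50)→(7.50, 7.50); distance from the point to it = 0.50 mm. The point is inside the cross-section, 0.50 mm from the nearest boundary — within the 0.8 mm shell band (2 × 0.4).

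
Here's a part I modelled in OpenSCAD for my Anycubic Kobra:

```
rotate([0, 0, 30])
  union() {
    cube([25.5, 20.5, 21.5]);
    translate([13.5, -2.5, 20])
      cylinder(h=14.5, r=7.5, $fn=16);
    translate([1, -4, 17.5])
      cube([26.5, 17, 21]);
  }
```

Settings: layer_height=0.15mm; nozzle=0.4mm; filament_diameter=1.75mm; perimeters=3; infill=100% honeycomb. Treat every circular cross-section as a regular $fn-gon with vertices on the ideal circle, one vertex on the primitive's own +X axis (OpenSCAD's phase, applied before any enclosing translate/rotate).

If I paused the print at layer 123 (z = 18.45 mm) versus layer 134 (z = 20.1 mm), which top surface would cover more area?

layer 134 (z = 20.1 mm)

Layer 123 (z = 18.45): the 25.5×20.5 cube contributes its full rectangle (area 522.75 mm²); the cylinder at (13.5, -2.5) does not reach this height (z outside [20, 34.5]); the cube at (1, -4) (footprint 26.5×17) is included at this height (area 450.50 mm²); Taking the union: the regions partially overlap — summed areas 973.25 mm² minus the doubly-counted overlap 318.50 mm² gives 654.75 mm² — area = 654.75 mm²; (rotated 30° about Z; rotation is an isometry so areas/perimeters/island counts are preserved). So its area = 654.75 mm². Layer 134 (z = 20.1): the cube (footprint 25.5×20.5) is included at this height (area 522.75 mm²); the cylinder at (13.5, -2.5): section is a regular 16-gon, circumradius r=7.5 (area = (16/2)·7.500²·sin(360°/16) = 172.21 mm²); the cube at (1, -4) (footprint 26.5×17) is included at this height (area 450.50 mm²); Merging all regions: the regions partially overlap — summed areas 1145.46 mm² minus the doubly-counted overlap 426.66 mm² gives 718.80 mm² — area = 718.80 mm²; (rotated 30° about Z; rotation is an isometry so areas/perimeters/island counts are preserved). So its area = 718.80 mm². Layer 134 is larger (718.80 vs 654.75 mm²).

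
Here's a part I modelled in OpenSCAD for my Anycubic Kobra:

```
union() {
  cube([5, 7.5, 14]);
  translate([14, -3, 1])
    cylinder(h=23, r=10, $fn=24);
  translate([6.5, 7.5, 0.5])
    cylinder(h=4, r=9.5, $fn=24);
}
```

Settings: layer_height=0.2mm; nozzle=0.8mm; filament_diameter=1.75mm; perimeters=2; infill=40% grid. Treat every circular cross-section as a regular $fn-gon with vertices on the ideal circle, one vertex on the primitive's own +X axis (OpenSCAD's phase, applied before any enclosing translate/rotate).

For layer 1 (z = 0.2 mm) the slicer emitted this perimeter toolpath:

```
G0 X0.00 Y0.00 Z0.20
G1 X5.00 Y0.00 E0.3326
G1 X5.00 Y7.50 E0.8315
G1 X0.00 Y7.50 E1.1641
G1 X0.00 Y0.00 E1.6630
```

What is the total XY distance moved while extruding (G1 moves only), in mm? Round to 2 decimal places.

Sum the Euclidean lengths of each G1 segment: total = 25.00 mm.

25.00 mm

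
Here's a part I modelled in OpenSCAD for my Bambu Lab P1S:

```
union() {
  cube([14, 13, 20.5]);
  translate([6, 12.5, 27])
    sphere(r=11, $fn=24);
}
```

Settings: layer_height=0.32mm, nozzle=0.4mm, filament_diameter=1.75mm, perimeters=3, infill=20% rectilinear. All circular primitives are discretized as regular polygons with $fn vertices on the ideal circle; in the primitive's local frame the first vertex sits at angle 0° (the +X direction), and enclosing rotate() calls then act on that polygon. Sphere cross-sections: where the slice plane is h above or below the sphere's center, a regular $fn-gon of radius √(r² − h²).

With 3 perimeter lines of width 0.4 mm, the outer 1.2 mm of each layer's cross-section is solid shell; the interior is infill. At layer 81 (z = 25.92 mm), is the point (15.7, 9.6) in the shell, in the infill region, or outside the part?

At z = 25.92 mm: the cube is not intersected at this z (z outside [0, 20.5]); the sphere at (6, 12.5): section is a regular 24-gon, circumradius = √(r²−h²) = √(11²−1.08²) = 10.947; Combining (union): only the r=11 sphere at (6, 12.5) is present, so the union is just that shape — 1 connected region. Overall, the cross-section is a single solid region. The nearest boundary edge runs (15.48, 7.03)→(16.57, 9.67); distance from the point to it = 0.78 mm. The point is inside the cross-section, 0.78 mm from the nearest boundary — within the 1.2 mm shell band (3 × 0.4).

shell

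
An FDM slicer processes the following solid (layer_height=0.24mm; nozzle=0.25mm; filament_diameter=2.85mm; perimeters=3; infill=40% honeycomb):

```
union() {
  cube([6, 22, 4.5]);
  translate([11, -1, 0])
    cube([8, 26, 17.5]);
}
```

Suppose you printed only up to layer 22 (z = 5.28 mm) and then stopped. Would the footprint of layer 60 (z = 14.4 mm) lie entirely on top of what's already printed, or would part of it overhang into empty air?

Compare the two slices. At z = 5.28: the cube does not reach this height (z outside [0, 4.5]); the cube at (11, -1) (footprint 8×26) is included at this height (area 208.00 mm²); Taking the union: only the 8×26 cube at (11, -1) is present, so the union is just that shape — area = 208.00 mm². At z = 14.4: the cube is not intersected at this z (z outside [0, 4.5]); the cube at (11, -1) is present — its section is the full 8×26 rectangle (area 208.00 mm²); Merging all regions: only the 8×26 cube at (11, -1) is present, so the union is just that shape — area = 208.00 mm². Checking containment: the cross-section at z = 14.4 is a subset of the cross-section at z = 5.28.

entirely on top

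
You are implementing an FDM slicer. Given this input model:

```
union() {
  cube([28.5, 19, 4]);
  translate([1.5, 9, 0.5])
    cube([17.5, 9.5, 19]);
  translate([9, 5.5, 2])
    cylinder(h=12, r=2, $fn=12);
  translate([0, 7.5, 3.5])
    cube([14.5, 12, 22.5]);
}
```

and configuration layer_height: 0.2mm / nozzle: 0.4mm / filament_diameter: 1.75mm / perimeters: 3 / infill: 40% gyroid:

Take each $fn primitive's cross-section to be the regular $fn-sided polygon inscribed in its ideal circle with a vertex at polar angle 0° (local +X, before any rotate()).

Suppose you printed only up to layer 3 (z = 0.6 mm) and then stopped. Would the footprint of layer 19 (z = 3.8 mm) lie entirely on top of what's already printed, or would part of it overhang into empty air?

part overhangs

Compare the two slices. At z = 0.6: the cube is present — its section is the full 28.5×19 rectangle (area 541.50 mm²); the 17.5×9.5 cube at (1.5, 9) contributes its full rectangle (area 166.25 mm²); the cylinder at (9, 5.5) is absent (z outside [2, 14]); the cube at (0, 7.5) does not reach this height (z outside [3.5, 26]); Combining (union): the 17.5×9.5 cube at (1.5, 9) lies entirely inside the 28.5×19 cube, so the union is just the 28.5×19 cube — area = 541.50 mm². At z = 3.8: the cube (footprint 28.5×19) is included at this height (area 541.50 mm²); the cube at (1.5, 9) (footprint 17.5×9.5) is included at this height (area 166.25 mm²); the cylinder at (9, 5.5): section is a regular 12-gon, circumradius r=2 (area = (12/2)·2.000²·sin(360°/12) = 12.00 mm²); the cube at (0, 7.5) is present — its section is the full 14.5×12 rectangle (area 174.00 mm²); Combining (union): the regions partially overlap — summed areas 893.75 mm² minus the doubly-counted overlap 345.00 mm² gives 548.75 mm² — area = 548.75 mm². Checking containment: at z = 3.8 the cross-section extends beyond the z = 0.6 cross-section by about 7.25 mm².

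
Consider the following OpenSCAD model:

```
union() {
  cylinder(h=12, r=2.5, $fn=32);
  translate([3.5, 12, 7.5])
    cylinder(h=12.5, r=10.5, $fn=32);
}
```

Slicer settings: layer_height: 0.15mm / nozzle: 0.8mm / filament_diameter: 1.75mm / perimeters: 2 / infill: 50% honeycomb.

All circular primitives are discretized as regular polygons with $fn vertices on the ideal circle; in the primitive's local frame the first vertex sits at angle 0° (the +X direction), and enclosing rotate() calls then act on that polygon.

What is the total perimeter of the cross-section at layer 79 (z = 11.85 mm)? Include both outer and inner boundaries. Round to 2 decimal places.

At z = 11.85 mm: the r=2.5 cylinder gives a regular 32-gon of circumradius 2.5 (constant along its height) (perimeter = 2·32·2.500·sin(180°/32) = 15.68 mm); the r=10.5 cylinder at (3.5, 12) contributes a regular 32-gon of circumradius 10.5 (perimeter = 2·32·10.500·sin(180°/32) = 65.87 mm); Taking the union: the regions partially overlap (shared area 0.83 mm²), so the edge portions inside another operand are dropped and the merged outline is re-measured after clipping — boundary = 76.09 mm. Overall, the cross-section is a single solid region. Total boundary length (outer) = 76.09 mm.

76.09 mm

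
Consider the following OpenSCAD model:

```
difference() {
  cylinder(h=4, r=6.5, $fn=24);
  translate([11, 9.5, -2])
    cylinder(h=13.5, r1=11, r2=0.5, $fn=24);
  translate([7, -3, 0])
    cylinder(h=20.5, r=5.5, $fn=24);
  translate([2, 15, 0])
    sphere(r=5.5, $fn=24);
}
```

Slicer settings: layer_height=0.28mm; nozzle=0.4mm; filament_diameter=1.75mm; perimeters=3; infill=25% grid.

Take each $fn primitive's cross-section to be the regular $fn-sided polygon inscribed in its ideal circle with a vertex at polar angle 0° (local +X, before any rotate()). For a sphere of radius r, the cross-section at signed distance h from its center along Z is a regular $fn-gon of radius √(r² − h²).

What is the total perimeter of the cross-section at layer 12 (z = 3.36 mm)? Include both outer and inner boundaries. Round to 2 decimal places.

At z = 3.36 mm: the r=6.5 cylinder gives a regular 24-gon of circumradius 6.5 (constant along its height) (perimeter = 2·24·6.500·sin(180°/24) = 40.72 mm); the cone at (11, 9.5) contributes a regular 24-gon of circumradius 6.831 (interpolated between r1=11 and r2=0.5 at t=0.397) (perimeter = 2·24·6.831·sin(180°/24) = 42.80 mm); the r=5.5 cylinder at (7, -3) gives a regular 24-gon of circumradius 5.5 (constant along its height) (perimeter = 2·24·5.500·sin(180°/24) = 34.46 mm); the sphere at (2, 15): section is a regular 24-gon, circumradius = √(r²−h²) = √(5.5²−3.36²) = 4.354 (perimeter = 2·24·4.354·sin(180°/24) = 27.28 mm); Taking the first minus the rest: starting from the r=6.5 cylinder, the cone at (11, 9.5) misses the remaining region (no effect); the r=5.5 cylinder at (7, -3) partially overlaps it — only the 27.41 mm² overlap (of its 93.95 mm²) is removed, clipping the outline; the r=5.5 sphere at (2, 15) misses the remaining region (no effect) — boundary = 41.35 mm. Overall, the cross-section is a single solid region. Total boundary length (outer) = 41.35 mm.

41.35 mm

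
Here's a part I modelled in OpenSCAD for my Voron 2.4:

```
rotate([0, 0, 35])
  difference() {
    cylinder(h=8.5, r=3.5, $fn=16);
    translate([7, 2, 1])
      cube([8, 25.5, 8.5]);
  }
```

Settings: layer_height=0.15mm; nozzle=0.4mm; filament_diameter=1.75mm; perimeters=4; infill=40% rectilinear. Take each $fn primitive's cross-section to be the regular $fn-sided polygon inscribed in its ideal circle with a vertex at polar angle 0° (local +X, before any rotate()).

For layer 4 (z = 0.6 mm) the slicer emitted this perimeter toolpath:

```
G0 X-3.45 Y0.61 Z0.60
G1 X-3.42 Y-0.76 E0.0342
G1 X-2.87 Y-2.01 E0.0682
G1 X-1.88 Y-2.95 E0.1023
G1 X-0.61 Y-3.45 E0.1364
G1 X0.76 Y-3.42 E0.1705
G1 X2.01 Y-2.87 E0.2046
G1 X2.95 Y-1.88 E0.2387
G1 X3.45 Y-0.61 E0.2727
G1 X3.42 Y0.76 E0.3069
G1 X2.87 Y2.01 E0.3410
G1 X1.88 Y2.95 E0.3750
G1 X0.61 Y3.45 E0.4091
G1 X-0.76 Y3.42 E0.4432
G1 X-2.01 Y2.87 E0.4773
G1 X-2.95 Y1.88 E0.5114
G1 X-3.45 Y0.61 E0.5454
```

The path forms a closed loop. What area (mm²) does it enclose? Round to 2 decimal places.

Apply the shoelace formula to the sequence of (X, Y) vertices; enclosed area = 37.55 mm².

37.55 mm²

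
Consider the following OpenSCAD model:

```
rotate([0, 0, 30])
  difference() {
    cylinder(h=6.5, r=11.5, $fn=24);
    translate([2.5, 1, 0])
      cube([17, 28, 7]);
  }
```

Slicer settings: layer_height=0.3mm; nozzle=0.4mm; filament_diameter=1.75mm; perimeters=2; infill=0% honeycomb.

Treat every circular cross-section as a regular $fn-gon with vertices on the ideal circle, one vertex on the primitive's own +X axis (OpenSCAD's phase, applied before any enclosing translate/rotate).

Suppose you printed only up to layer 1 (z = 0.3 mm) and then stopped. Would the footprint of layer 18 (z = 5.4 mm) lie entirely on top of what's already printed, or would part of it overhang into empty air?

entirely on top

Compare the two slices. At z = 0.3: the r=11.5 cylinder gives a regular 24-gon of circumradius 11.5 (constant along its height) (area = (24/2)·11.500²·sin(360°/24) = 410.75 mm²); the cube at (2.5, 1) (footprint 17×28) is included at this height (area 476.00 mm²); Subtracting the remaining from the first: starting from the r=11.5 cylinder (410.75 mm²), the 17×28 cube at (2.5, 1) partially overlaps it — only the 65.41 mm² overlap (of its 476.00 mm²) is removed, clipping the outline — area = 345.33 mm²; (rotated 30° about Z; rotation is an isometry so areas/perimeters/island counts are preserved). At z = 5.4: the r=11.5 cylinder gives a regular 24-gon of circumradius 11.5 (constant along its height) (area = (24/2)·11.500²·sin(360°/24) = 410.75 mm²); the cube at (2.5, 1) is present — its section is the full 17×28 rectangle (area 476.00 mm²); Subtracting the remaining from the first: starting from the r=11.5 cylinder (410.75 mm²), the 17×28 cube at (2.5, 1) partially overlaps it — only the 65.41 mm² overlap (of its 476.00 mm²) is removed, clipping the outline — area = 345.33 mm²; (whole slice rotated 30° about Z — lengths, areas and connectivity unchanged). Checking containment: the cross-section at z = 5.4 is a subset of the cross-section at z = 0.3.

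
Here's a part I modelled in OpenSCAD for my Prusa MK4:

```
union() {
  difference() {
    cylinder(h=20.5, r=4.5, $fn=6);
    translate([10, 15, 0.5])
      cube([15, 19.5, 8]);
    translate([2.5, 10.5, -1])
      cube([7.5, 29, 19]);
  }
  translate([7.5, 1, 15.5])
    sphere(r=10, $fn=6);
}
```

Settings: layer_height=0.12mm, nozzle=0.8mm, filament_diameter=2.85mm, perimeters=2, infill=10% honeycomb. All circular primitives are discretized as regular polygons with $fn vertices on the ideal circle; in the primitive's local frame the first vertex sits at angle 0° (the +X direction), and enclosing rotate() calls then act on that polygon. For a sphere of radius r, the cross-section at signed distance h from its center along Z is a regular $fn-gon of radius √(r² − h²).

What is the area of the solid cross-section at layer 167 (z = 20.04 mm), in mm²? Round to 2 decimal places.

At z = 20.04 mm: the cylinder: section is a regular 6-gon, circumradius r=4.5 (area = (6/2)·4.500²·sin(360°/6) = 52.61 mm²); the cube at (10, 15) is not intersected at this z (z outside [0.5, 8.5]); the cube at (2.5, 10.5) is absent (z outside [-1, 18]); Subtracting the remaining from the first: none of the subtracted shapes is present at this height, so the r=4.5 cylinder is unchanged — area = 52.61 mm²; the r=10 sphere at (7.5, 1) slices to a regular 6-gon of circumradius 8.910 (√(r²−h²) with h=4.54 from center) (area = (6/2)·8.910²·sin(360°/6) = 206.26 mm²); Taking the union: the regions partially overlap — summed areas 258.87 mm² minus the doubly-counted overlap 27.95 mm² gives 230.92 mm² — area = 230.92 mm². Overall, the cross-section is a single solid region. Net area = 230.92 mm².

230.92 mm²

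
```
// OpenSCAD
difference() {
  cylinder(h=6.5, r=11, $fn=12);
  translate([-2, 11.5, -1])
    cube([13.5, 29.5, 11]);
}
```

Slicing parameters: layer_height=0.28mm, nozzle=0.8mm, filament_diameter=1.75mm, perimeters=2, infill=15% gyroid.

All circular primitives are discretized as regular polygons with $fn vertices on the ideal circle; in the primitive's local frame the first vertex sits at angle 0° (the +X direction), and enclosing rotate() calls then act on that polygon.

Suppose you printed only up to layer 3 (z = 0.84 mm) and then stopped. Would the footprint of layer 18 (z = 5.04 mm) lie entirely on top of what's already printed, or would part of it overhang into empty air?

entirely on top

Compare the two slices. At z = 0.84: the cylinder: section is a regular 12-gon, circumradius r=11 (area = (12/2)·11.000²·sin(360°/12) = 363.00 mm²); the 13.5×29.5 cube at (-2, 11.5) contributes its full rectangle (area 398.25 mm²); Taking the first minus the rest: starting from the r=11 cylinder (363.00 mm²), the 13.5×29.5 cube at (-2, 11.5) misses the remaining region (no effect) — area = 363.00 mm². At z = 5.04: the cylinder: section is a regular 12-gon, circumradius r=11 (area = (12/2)·11.000²·sin(360°/12) = 363.00 mm²); the cube at (-2, 11.5) is present — its section is the full 13.5×29.5 rectangle (area 398.25 mm²); Subtracting the remaining from the first: starting from the r=11 cylinder (363.00 mm²), the 13.5×29.5 cube at (-2, 11.5) misses the remaining region (no effect) — area = 363.00 mm². Checking containment: the cross-section at z = 5.04 is a subset of the cross-section at z = 0.84.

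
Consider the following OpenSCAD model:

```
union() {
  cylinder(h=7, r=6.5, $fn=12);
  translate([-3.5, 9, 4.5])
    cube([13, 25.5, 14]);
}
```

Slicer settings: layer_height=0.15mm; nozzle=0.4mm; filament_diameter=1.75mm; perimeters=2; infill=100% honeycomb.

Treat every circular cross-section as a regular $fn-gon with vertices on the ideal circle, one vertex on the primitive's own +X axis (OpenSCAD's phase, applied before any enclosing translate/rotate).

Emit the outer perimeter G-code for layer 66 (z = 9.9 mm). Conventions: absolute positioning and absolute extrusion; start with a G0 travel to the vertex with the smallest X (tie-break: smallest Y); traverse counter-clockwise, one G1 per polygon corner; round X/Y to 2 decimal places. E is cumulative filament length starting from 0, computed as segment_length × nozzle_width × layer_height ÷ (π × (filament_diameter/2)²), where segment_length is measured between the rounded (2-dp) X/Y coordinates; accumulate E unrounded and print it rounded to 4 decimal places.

At z = 9.9 mm: the cylinder does not reach this height (z outside [0, 7]); the cube at (-3.5, 9) is present — its section is the full 13×25.5 rectangle; Taking the union: only the 13×25.5 cube at (-3.5, 9) is present, so the union is just that shape — 1 connected region. The outline is a single polygon with 4 vertices. Extrusion per mm of travel: 0.4 × 0.15 / (π × 0.875²) = 0.024945. Accumulating E over each segment gives final E = 1.9208.

G0 X-3.50 Y9.00 Z9.90
G1 X9.50 Y9.00 E0.3243
G1 X9.50 Y34.50 E0.9604
G1 X-3.50 Y34.50 E1.2847
G1 X-3.50 Y9.00 E1.9208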